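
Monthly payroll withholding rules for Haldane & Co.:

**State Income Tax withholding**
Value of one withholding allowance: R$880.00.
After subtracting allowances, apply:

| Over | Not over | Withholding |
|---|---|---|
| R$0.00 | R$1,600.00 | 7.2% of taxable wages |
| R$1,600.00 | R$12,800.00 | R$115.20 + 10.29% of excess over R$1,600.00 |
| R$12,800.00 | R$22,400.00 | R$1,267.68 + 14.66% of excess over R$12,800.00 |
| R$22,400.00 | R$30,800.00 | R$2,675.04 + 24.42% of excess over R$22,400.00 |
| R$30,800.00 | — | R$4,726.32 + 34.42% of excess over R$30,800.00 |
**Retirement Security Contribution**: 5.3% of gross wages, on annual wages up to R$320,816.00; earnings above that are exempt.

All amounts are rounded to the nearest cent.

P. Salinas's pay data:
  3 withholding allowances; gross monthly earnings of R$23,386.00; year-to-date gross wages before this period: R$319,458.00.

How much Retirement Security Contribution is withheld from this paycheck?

Retirement Security Contribution: cap R$320,816.00 − YTD R$319,458.00 = R$1,358.00 subject; 5.3% × R$1,358.00 = R$71.97

R$71.97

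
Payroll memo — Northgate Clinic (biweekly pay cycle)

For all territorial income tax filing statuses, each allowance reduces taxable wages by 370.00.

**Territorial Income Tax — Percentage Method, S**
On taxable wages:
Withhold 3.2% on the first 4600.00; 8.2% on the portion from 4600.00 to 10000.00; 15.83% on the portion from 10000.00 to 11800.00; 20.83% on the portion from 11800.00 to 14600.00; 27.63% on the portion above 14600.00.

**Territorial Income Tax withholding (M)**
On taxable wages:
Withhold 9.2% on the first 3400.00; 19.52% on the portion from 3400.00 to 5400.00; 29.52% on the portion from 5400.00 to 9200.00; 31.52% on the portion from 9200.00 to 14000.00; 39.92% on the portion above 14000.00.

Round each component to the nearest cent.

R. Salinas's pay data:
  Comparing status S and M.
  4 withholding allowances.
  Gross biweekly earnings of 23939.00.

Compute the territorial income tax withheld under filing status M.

Territorial Income Tax (M): taxable = 23939.00 − 4×370.00 = 22459.00
  3337.92 + 39.92% × (22459.00 − 14000.00) = 3337.92 + 39.92% × 8459.00 = 6714.75

6714.75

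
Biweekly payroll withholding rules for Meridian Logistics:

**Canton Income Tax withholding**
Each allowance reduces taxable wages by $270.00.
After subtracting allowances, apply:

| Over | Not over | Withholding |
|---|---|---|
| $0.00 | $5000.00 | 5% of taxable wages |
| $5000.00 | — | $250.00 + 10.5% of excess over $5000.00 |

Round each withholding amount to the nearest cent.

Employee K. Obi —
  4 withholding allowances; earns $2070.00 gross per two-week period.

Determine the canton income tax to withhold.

$49.50

Canton Income Tax: taxable = $2070.00 − 4×$270.00 = $990.00
  5% × $990.00 = $49.50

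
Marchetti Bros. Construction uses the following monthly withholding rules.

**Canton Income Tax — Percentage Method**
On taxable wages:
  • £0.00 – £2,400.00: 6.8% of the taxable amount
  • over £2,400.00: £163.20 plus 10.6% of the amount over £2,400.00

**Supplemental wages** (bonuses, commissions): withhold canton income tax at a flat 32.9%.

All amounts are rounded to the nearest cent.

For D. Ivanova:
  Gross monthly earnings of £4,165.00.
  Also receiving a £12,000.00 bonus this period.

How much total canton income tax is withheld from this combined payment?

Canton Income Tax: taxable = £4,165.00
  £163.20 + 10.6% × (£4,165.00 − £2,400.00) = £163.20 + 10.6% × £1,765.00 = £350.29
Supplemental (32.9% flat on bonus): 32.9% × £12,000.00 = £3,948.00
Total canton income tax: £350.29 + £3,948.00 = £4,298.29

£4,298.29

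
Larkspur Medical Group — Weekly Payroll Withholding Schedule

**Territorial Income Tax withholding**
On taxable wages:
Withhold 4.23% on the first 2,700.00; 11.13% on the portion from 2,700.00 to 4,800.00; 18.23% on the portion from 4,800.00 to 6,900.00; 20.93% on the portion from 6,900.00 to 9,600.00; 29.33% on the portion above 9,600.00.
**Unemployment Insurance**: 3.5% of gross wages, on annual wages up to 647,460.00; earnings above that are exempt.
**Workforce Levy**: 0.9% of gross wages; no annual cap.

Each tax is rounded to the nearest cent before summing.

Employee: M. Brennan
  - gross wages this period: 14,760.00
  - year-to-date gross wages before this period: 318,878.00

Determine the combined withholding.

Territorial Income Tax: taxable = 14,760.00
  1,295.88 + 29.33% × (14,760.00 − 9,600.00) = 1,295.88 + 29.33% × 5,160.00 = 2,809.31
Unemployment Insurance: 3.5% × 14,760.00 = 516.60
Workforce Levy: 0.9% × 14,760.00 = 132.84
Total: 2,809.31 + 516.60 + 132.84 = 3,458.75

3,458.75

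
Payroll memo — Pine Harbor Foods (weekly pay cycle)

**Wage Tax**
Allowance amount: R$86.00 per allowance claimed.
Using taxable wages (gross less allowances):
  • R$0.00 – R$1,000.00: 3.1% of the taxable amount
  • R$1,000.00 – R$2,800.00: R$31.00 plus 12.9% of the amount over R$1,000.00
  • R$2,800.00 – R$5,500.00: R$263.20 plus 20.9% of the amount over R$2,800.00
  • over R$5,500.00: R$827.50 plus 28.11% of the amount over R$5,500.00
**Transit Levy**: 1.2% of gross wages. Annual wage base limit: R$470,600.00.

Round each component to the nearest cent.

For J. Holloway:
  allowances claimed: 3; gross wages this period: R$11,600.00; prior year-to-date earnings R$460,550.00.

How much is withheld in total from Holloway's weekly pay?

R$2,590.29

Wage Tax: taxable = R$11,600.00 − 3×R$86.00 = R$11,342.00
  R$827.50 + 28.11% × (R$11,342.00 − R$5,500.00) = R$827.50 + 28.11% × R$5,842.00 = R$2,469.69
Transit Levy: cap R$470,600.00 − YTD R$460,550.00 = R$10,050.00 subject; 1.2% × R$10,050.00 = R$120.60
Total: R$2,469.69 + R$120.60 = R$2,590.29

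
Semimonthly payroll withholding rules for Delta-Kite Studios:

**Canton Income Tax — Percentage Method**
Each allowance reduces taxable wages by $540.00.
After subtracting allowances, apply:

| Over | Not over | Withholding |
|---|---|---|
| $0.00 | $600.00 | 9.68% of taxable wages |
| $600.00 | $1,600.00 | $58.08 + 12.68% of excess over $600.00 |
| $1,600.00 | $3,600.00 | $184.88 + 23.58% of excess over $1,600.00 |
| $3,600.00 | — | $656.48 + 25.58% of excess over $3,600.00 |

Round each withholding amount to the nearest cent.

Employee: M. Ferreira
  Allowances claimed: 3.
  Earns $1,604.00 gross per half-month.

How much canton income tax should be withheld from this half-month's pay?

Canton Income Tax: taxable = $1,604.00 − 3×$540.00 = $-16.00
  Taxable ≤ 0 → $0.00

$0.00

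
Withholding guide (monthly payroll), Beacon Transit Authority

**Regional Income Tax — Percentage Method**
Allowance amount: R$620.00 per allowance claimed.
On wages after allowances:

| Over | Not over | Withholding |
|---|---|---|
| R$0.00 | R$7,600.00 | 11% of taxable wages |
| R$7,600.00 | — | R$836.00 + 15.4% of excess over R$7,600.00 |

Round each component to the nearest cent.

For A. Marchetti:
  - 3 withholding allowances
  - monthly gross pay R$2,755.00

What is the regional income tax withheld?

Regional Income Tax: taxable = R$2,755.00 − 3×R$620.00 = R$895.00
  11% × R$895.00 = R$98.45

R$98.45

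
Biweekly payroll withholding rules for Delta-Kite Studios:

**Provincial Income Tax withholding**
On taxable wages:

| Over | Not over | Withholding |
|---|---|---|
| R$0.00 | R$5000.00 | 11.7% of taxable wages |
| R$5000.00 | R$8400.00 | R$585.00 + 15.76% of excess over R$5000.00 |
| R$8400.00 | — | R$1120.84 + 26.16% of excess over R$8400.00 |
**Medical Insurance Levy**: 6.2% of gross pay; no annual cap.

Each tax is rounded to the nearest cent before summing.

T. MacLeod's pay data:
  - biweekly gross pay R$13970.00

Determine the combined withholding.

Provincial Income Tax: taxable = R$13970.00
  R$1120.84 + 26.16% × (R$13970.00 − R$8400.00) = R$1120.84 + 26.16% × R$5570.00 = R$2577.95
Medical Insurance Levy: 6.2% × R$13970.00 = R$866.14
Total: R$2577.95 + R$866.14 = R$3444.09

R$3444.09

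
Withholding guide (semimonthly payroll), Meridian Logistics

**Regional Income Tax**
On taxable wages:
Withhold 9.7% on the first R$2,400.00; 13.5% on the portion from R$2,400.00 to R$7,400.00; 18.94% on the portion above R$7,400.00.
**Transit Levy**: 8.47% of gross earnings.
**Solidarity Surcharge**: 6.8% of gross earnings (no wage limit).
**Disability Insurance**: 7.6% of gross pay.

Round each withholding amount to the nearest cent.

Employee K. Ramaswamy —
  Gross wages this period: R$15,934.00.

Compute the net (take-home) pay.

Regional Income Tax: taxable = R$15,934.00
  R$907.80 + 18.94% × (R$15,934.00 − R$7,400.00) = R$907.80 + 18.94% × R$8,534.00 = R$2,524.14
Transit Levy: 8.47% × R$15,934.00 = R$1,349.61
Solidarity Surcharge: 6.8% × R$15,934.00 = R$1,083.51
Disability Insurance: 7.6% × R$15,934.00 = R$1,210.98
Total withheld: R$2,524.14 + R$1,349.61 + R$1,083.51 + R$1,210.98 = R$6,168.24
Net pay: R$15,934.00 − R$6,168.24 = R$9,765.76

R$9,765.76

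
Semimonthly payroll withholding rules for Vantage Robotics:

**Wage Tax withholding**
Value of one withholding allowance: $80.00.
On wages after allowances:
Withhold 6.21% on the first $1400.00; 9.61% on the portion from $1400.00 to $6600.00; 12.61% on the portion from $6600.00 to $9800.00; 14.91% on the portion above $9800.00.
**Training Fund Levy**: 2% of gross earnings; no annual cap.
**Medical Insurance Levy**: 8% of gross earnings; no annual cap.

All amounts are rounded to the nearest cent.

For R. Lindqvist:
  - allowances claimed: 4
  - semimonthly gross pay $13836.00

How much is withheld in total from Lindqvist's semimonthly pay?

$2927.84

Wage Tax: taxable = $13836.00 − 4×$80.00 = $13516.00
  $990.18 + 14.91% × ($13516.00 − $9800.00) = $990.18 + 14.91% × $3716.00 = $1544.24
Training Fund Levy: 2% × $13836.00 = $276.72
Medical Insurance Levy: 8% × $13836.00 = $1106.88
Total: $1544.24 + $276.72 + $1106.88 = $2927.84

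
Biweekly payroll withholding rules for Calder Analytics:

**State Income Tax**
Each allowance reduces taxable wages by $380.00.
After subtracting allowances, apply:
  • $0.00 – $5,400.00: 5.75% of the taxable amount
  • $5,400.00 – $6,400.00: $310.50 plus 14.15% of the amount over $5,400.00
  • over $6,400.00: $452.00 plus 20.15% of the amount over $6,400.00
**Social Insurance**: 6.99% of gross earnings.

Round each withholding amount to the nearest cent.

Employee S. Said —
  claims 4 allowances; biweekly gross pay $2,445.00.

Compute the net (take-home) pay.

$2,220.90

State Income Tax: taxable = $2,445.00 − 4×$380.00 = $925.00
  5.75% × $925.00 = $53.19
Social Insurance: 6.99% × $2,445.00 = $170.91
Total withheld: $53.19 + $170.91 = $224.10
Net pay: $2,445.00 − $224.10 = $2,220.90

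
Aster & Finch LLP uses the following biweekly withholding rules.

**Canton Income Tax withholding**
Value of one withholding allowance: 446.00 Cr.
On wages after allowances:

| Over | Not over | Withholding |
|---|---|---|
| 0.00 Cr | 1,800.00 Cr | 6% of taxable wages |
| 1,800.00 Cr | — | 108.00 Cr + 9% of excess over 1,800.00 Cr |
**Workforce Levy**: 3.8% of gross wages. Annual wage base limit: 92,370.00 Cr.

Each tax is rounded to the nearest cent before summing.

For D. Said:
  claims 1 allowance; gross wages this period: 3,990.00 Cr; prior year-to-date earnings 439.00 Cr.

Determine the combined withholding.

416.58 Cr

Canton Income Tax: taxable = 3,990.00 Cr − 1×446.00 Cr = 3,544.00 Cr
  108.00 Cr + 9% × (3,544.00 Cr − 1,800.00 Cr) = 108.00 Cr + 9% × 1,744.00 Cr = 264.96 Cr
Workforce Levy: 3.8% × 3,990.00 Cr = 151.62 Cr
Total: 264.96 Cr + 151.62 Cr = 416.58 Cr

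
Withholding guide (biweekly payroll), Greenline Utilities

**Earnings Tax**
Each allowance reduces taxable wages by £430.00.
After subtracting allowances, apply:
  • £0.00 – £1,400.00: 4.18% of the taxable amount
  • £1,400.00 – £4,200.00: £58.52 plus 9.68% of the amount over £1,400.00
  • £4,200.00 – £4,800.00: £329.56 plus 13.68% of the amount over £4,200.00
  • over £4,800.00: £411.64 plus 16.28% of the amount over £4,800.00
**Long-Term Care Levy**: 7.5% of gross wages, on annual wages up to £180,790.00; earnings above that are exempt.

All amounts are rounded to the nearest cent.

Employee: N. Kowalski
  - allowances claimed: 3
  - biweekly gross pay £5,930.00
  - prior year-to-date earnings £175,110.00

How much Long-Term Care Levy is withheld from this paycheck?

Long-Term Care Levy: cap £180,790.00 − YTD £175,110.00 = £5,680.00 subject; 7.5% × £5,680.00 = £426.00

£426.00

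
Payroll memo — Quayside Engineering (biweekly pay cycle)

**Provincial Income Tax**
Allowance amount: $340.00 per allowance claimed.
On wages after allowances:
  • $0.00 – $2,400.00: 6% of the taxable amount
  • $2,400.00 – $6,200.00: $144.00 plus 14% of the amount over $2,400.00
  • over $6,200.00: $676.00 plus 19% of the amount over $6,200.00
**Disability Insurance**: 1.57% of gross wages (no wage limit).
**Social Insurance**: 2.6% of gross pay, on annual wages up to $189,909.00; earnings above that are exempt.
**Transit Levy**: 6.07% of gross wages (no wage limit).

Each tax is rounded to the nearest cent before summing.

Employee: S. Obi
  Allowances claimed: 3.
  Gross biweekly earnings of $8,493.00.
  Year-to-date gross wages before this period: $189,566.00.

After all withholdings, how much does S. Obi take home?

$6,917.34

Provincial Income Tax: taxable = $8,493.00 − 3×$340.00 = $7,473.00
  $676.00 + 19% × ($7,473.00 − $6,200.00) = $676.00 + 19% × $1,273.00 = $917.87
Disability Insurance: 1.57% × $8,493.00 = $133.34
Social Insurance: cap $189,909.00 − YTD $189,566.00 = $343.00 subject; 2.6% × $343.00 = $8.92
Transit Levy: 6.07% × $8,493.00 = $515.53
Total withheld: $917.87 + $133.34 + $8.92 + $515.53 = $1,575.66
Net pay: $8,493.00 − $1,575.66 = $6,917.34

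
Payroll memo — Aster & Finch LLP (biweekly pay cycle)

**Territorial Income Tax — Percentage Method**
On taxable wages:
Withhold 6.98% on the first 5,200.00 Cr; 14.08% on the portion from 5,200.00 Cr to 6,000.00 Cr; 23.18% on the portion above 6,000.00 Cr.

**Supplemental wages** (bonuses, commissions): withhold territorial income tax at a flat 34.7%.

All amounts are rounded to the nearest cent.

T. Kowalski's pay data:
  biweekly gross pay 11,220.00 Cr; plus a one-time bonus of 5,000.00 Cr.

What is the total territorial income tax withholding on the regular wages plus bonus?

Territorial Income Tax: taxable = 11,220.00 Cr
  475.60 Cr + 23.18% × (11,220.00 Cr − 6,000.00 Cr) = 475.60 Cr + 23.18% × 5,220.00 Cr = 1,685.60 Cr
Supplemental (34.7% flat on bonus): 34.7% × 5,000.00 Cr = 1,735.00 Cr
Total territorial income tax: 1,685.60 Cr + 1,735.00 Cr = 3,420.60 Cr

3,420.60 Cr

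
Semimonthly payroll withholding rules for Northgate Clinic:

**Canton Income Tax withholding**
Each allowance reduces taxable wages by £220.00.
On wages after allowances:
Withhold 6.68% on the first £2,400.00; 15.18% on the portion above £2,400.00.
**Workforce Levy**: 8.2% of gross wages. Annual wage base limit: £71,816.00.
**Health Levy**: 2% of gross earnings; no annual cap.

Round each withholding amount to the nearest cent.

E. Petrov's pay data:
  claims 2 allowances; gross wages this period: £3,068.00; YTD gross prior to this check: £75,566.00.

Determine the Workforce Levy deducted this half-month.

Workforce Levy: YTD £75,566.00 ≥ cap £71,816.00 → £0.00

£0.00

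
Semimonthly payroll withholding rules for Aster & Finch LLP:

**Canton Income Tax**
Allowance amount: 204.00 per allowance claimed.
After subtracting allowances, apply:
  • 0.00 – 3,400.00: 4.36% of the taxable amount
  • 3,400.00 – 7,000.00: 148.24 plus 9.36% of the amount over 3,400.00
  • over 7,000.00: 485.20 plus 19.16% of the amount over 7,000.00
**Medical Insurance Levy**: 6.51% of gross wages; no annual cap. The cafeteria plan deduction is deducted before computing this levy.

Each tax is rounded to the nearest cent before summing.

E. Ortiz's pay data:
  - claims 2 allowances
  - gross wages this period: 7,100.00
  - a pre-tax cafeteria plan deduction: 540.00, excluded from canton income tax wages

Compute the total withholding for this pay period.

Canton Income Tax: taxable = 7,100.00 − 540.00 − 2×204.00 = 6,152.00
  148.24 + 9.36% × (6,152.00 − 3,400.00) = 148.24 + 9.36% × 2,752.00 = 405.83
Medical Insurance Levy: 6.51% × 6,560.00 = 427.06
Total: 405.83 + 427.06 = 832.89

832.89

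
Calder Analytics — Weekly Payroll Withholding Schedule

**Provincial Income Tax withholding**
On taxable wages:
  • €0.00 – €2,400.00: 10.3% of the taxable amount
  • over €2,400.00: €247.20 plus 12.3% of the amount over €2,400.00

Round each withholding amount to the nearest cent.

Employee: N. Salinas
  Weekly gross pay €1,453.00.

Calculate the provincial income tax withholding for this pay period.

Provincial Income Tax: taxable = €1,453.00
  10.3% × €1,453.00 = €149.66

€149.66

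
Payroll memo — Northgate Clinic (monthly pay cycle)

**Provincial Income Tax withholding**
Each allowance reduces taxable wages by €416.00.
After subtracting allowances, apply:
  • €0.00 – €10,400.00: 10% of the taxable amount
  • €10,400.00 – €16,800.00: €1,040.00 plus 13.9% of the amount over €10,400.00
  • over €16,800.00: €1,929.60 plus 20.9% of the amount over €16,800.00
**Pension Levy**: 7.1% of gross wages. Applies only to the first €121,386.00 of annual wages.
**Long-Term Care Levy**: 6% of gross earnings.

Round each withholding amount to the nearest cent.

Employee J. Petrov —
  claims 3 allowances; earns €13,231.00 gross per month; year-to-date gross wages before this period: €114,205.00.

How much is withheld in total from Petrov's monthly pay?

Provincial Income Tax: taxable = €13,231.00 − 3×€416.00 = €11,983.00
  €1,040.00 + 13.9% × (€11,983.00 − €10,400.00) = €1,040.00 + 13.9% × €1,583.00 = €1,260.04
Pension Levy: cap €121,386.00 − YTD €114,205.00 = €7,181.00 subject; 7.1% × €7,181.00 = €509.85
Long-Term Care Levy: 6% × €13,231.00 = €793.86
Total: €1,260.04 + €509.85 + €793.86 = €2,563.75

€2,563.75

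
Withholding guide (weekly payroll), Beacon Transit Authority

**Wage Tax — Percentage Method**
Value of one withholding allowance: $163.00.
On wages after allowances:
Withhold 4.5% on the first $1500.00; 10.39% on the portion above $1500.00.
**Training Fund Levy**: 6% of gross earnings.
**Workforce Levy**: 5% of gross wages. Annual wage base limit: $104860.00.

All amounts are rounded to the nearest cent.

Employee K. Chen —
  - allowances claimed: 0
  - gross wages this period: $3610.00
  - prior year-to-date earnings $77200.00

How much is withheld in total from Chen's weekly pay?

$683.83

Wage Tax: taxable = $3610.00
  $67.50 + 10.39% × ($3610.00 − $1500.00) = $67.50 + 10.39% × $2110.00 = $286.73
Training Fund Levy: 6% × $3610.00 = $216.60
Workforce Levy: 5% × $3610.00 = $180.50
Total: $286.73 + $216.60 + $180.50 = $683.83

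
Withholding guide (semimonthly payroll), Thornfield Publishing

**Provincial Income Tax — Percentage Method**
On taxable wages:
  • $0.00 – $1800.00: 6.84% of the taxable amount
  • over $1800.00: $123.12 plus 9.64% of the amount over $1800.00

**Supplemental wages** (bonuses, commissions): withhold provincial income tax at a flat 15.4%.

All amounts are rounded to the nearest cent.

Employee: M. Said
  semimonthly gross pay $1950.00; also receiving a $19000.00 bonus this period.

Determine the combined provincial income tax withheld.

Provincial Income Tax: taxable = $1950.00
  $123.12 + 9.64% × ($1950.00 − $1800.00) = $123.12 + 9.64% × $150.00 = $137.58
Supplemental (15.4% flat on bonus): 15.4% × $19000.00 = $2926.00
Total provincial income tax: $137.58 + $2926.00 = $3063.58

$3063.58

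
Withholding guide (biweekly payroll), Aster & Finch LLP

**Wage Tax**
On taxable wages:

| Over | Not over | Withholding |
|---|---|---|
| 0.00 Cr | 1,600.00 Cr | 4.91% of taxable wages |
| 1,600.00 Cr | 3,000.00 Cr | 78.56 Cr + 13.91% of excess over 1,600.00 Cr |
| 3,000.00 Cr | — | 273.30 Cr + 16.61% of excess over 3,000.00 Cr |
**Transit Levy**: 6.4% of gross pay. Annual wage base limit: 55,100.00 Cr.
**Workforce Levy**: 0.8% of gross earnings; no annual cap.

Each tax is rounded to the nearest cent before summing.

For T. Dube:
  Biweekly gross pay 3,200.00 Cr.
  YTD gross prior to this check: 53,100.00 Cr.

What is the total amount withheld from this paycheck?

460.12 Cr

Wage Tax: taxable = 3,200.00 Cr
  273.30 Cr + 16.61% × (3,200.00 Cr − 3,000.00 Cr) = 273.30 Cr + 16.61% × 200.00 Cr = 306.52 Cr
Transit Levy: cap 55,100.00 Cr − YTD 53,100.00 Cr = 2,000.00 Cr subject; 6.4% × 2,000.00 Cr = 128.00 Cr
Workforce Levy: 0.8% × 3,200.00 Cr = 25.60 Cr
Total: 306.52 Cr + 128.00 Cr + 25.60 Cr = 460.12 Cr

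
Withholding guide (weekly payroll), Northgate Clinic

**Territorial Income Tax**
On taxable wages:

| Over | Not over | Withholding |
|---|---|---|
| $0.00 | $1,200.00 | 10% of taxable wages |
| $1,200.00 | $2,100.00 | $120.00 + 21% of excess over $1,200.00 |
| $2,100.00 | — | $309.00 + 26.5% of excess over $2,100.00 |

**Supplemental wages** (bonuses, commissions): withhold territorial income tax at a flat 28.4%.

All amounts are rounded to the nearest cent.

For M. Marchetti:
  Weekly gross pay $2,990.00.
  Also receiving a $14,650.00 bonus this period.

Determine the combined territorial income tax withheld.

$4,705.45

Territorial Income Tax: taxable = $2,990.00
  $309.00 + 26.5% × ($2,990.00 − $2,100.00) = $309.00 + 26.5% × $890.00 = $544.85
Supplemental (28.4% flat on bonus): 28.4% × $14,650.00 = $4,160.60
Total territorial income tax: $544.85 + $4,160.60 = $4,705.45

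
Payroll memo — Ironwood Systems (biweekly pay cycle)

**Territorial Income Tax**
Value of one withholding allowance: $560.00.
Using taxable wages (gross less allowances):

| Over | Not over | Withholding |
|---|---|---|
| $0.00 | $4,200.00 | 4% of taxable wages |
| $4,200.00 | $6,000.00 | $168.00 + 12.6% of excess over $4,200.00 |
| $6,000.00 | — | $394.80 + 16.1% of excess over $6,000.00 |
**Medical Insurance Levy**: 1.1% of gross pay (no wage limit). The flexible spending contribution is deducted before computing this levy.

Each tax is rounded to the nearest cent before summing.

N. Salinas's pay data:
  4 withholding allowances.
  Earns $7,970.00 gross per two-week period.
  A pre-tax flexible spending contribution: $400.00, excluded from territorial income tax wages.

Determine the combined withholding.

$393.65

Territorial Income Tax: taxable = $7,970.00 − $400.00 − 4×$560.00 = $5,330.00
  $168.00 + 12.6% × ($5,330.00 − $4,200.00) = $168.00 + 12.6% × $1,130.00 = $310.38
Medical Insurance Levy: 1.1% × $7,570.00 = $83.27
Total: $310.38 + $83.27 = $393.65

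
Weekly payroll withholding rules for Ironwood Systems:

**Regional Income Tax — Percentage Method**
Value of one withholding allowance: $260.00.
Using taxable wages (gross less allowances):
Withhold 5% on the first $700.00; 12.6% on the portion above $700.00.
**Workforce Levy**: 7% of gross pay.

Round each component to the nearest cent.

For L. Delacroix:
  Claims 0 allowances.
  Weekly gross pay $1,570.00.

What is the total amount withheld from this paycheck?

Regional Income Tax: taxable = $1,570.00
  $35.00 + 12.6% × ($1,570.00 − $700.00) = $35.00 + 12.6% × $870.00 = $144.62
Workforce Levy: 7% × $1,570.00 = $109.90
Total: $144.62 + $109.90 = $254.52

$254.52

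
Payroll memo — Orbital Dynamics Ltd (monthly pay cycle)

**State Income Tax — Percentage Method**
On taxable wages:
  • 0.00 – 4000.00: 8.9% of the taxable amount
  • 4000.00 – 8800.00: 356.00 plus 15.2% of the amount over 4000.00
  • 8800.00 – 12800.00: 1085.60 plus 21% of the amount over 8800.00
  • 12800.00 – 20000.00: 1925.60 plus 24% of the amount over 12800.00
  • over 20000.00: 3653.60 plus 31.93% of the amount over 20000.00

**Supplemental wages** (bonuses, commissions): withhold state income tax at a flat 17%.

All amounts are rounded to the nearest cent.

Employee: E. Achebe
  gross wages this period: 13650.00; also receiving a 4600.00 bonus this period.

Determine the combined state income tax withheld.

State Income Tax: taxable = 13650.00
  1925.60 + 24% × (13650.00 − 12800.00) = 1925.60 + 24% × 850.00 = 2129.60
Supplemental (17% flat on bonus): 17% × 4600.00 = 782.00
Total state income tax: 2129.60 + 782.00 = 2911.60

2911.60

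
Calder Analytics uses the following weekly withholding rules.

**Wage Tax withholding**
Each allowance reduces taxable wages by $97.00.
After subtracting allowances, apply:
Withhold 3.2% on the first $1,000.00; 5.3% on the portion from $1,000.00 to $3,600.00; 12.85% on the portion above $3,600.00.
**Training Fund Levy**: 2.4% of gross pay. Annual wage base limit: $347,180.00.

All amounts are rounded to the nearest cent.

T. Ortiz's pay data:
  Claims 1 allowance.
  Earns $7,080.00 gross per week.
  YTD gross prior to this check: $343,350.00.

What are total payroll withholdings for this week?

Wage Tax: taxable = $7,080.00 − 1×$97.00 = $6,983.00
  $169.80 + 12.85% × ($6,983.00 − $3,600.00) = $169.80 + 12.85% × $3,383.00 = $604.52
Training Fund Levy: cap $347,180.00 − YTD $343,350.00 = $3,830.00 subject; 2.4% × $3,830.00 = $91.92
Total: $604.52 + $91.92 = $696.44

$696.44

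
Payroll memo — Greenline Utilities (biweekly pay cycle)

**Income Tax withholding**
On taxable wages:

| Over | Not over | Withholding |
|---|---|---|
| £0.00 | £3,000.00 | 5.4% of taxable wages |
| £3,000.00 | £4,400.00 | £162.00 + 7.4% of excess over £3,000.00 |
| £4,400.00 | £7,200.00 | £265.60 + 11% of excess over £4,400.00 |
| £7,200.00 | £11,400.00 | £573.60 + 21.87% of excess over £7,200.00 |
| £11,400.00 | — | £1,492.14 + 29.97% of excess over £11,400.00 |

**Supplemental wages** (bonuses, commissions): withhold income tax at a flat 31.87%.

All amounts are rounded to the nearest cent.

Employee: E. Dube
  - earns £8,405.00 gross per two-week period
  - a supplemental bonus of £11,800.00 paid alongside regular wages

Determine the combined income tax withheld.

£4,597.79

Income Tax: taxable = £8,405.00
  £573.60 + 21.87% × (£8,405.00 − £7,200.00) = £573.60 + 21.87% × £1,205.00 = £837.13
Supplemental (31.87% flat on bonus): 31.87% × £11,800.00 = £3,760.66
Total income tax: £837.13 + £3,760.66 = £4,597.79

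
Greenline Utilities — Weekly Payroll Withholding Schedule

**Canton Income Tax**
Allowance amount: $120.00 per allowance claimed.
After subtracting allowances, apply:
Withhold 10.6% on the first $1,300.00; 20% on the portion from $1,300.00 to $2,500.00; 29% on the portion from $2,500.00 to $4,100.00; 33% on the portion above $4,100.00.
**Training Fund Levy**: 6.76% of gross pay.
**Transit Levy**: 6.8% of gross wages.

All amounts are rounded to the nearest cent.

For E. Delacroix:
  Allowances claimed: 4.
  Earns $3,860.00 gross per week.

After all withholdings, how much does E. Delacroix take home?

$2,703.58

Canton Income Tax: taxable = $3,860.00 − 4×$120.00 = $3,380.00
  $377.80 + 29% × ($3,380.00 − $2,500.00) = $377.80 + 29% × $880.00 = $633.00
Training Fund Levy: 6.76% × $3,860.00 = $260.94
Transit Levy: 6.8% × $3,860.00 = $262.48
Total withheld: $633.00 + $260.94 + $262.48 = $1,156.42
Net pay: $3,860.00 − $1,156.42 = $2,703.58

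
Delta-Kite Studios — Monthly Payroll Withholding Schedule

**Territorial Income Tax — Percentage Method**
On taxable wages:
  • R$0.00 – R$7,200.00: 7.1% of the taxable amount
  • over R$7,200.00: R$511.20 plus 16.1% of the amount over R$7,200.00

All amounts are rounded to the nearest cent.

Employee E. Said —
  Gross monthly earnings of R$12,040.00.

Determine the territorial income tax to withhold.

R$1,290.44

Territorial Income Tax: taxable = R$12,040.00
  R$511.20 + 16.1% × (R$12,040.00 − R$7,200.00) = R$511.20 + 16.1% × R$4,840.00 = R$1,290.44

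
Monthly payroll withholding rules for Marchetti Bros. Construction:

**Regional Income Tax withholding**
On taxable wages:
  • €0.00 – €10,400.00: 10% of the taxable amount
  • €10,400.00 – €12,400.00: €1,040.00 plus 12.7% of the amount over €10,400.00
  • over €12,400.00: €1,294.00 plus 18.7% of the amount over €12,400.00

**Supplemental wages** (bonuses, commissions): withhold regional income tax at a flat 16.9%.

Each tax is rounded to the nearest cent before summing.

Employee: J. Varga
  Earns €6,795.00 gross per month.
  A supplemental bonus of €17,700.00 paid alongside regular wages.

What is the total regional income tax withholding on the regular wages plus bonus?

Regional Income Tax: taxable = €6,795.00
  10% × €6,795.00 = €679.50
Supplemental (16.9% flat on bonus): 16.9% × €17,700.00 = €2,991.30
Total regional income tax: €679.50 + €2,991.30 = €3,670.80

€3,670.80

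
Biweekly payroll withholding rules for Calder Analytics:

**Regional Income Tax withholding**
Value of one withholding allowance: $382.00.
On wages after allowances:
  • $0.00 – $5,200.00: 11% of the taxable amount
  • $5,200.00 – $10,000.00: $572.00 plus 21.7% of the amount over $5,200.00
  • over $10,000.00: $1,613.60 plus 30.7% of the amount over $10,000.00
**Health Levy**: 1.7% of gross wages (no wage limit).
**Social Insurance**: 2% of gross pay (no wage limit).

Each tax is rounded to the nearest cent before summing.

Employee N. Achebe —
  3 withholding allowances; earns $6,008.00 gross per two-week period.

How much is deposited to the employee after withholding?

$5,250.88

Regional Income Tax: taxable = $6,008.00 − 3×$382.00 = $4,862.00
  11% × $4,862.00 = $534.82
Health Levy: 1.7% × $6,008.00 = $102.14
Social Insurance: 2% × $6,008.00 = $120.16
Total withheld: $534.82 + $102.14 + $120.16 = $757.12
Net pay: $6,008.00 − $757.12 = $5,250.88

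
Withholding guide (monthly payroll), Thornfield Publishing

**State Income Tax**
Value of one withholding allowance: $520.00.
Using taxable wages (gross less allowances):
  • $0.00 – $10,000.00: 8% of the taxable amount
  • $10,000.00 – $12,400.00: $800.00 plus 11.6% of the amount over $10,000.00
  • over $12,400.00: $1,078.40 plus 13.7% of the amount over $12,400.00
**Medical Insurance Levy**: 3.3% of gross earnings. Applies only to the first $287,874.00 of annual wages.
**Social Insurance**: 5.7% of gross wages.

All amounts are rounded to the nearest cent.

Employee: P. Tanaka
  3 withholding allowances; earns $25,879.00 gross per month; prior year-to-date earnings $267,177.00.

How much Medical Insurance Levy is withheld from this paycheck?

$683.00

Medical Insurance Levy: cap $287,874.00 − YTD $267,177.00 = $20,697.00 subject; 3.3% × $20,697.00 = $683.00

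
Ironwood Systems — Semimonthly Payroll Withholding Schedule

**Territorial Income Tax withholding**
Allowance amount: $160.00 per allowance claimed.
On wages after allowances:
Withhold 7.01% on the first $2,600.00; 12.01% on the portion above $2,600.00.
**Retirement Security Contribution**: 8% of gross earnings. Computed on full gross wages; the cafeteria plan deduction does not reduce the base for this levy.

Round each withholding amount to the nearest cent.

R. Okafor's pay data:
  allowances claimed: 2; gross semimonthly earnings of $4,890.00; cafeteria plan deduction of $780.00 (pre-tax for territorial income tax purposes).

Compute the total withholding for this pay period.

Territorial Income Tax: taxable = $4,890.00 − $780.00 − 2×$160.00 = $3,790.00
  $182.26 + 12.01% × ($3,790.00 − $2,600.00) = $182.26 + 12.01% × $1,190.00 = $325.18
Retirement Security Contribution: 8% × $4,890.00 = $391.20
Total: $325.18 + $391.20 = $716.38

$716.38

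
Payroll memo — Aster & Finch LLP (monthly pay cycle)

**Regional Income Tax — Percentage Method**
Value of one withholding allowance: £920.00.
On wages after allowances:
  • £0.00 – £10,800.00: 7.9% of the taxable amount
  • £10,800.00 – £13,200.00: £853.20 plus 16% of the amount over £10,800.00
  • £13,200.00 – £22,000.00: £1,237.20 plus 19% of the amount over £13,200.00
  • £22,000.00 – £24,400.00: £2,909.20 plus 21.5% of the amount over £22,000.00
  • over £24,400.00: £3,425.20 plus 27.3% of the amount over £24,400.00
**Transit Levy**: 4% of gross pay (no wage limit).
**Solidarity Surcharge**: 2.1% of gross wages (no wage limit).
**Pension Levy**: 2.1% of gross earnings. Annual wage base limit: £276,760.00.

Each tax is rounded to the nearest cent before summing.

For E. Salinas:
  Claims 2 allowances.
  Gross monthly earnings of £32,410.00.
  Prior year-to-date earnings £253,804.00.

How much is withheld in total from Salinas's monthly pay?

£7,568.70

Regional Income Tax: taxable = £32,410.00 − 2×£920.00 = £30,570.00
  £3,425.20 + 27.3% × (£30,570.00 − £24,400.00) = £3,425.20 + 27.3% × £6,170.00 = £5,109.61
Transit Levy: 4% × £32,410.00 = £1,296.40
Solidarity Surcharge: 2.1% × £32,410.00 = £680.61
Pension Levy: cap £276,760.00 − YTD £253,804.00 = £22,956.00 subject; 2.1% × £22,956.00 = £482.08
Total: £5,109.61 + £1,296.40 + £680.61 + £482.08 = £7,568.70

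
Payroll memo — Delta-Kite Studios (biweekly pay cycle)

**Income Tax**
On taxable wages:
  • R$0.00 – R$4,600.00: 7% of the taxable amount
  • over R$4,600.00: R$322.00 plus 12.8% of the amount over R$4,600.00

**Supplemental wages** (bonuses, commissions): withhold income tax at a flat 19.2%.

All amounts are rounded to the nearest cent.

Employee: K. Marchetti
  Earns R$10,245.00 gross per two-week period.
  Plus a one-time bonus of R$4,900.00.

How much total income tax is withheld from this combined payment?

Income Tax: taxable = R$10,245.00
  R$322.00 + 12.8% × (R$10,245.00 − R$4,600.00) = R$322.00 + 12.8% × R$5,645.00 = R$1,044.56
Supplemental (19.2% flat on bonus): 19.2% × R$4,900.00 = R$940.80
Total income tax: R$1,044.56 + R$940.80 = R$1,985.36

R$1,985.36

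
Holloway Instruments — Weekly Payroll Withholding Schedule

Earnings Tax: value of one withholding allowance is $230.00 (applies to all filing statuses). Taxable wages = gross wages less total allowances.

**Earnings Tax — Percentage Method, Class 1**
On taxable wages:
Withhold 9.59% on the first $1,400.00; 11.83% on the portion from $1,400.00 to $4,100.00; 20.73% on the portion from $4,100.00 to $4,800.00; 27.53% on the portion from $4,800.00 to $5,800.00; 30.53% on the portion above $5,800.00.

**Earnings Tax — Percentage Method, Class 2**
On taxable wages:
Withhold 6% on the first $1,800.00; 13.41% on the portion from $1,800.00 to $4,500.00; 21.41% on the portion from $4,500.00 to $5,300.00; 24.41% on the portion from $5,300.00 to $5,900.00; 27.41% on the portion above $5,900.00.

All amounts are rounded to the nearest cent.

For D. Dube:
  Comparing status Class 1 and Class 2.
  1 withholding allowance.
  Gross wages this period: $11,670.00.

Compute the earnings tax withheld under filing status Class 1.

Earnings Tax (Class 1): taxable = $11,670.00 − 1×$230.00 = $11,440.00
  $874.08 + 30.53% × ($11,440.00 − $5,800.00) = $874.08 + 30.53% × $5,640.00 = $2,595.97

$2,595.97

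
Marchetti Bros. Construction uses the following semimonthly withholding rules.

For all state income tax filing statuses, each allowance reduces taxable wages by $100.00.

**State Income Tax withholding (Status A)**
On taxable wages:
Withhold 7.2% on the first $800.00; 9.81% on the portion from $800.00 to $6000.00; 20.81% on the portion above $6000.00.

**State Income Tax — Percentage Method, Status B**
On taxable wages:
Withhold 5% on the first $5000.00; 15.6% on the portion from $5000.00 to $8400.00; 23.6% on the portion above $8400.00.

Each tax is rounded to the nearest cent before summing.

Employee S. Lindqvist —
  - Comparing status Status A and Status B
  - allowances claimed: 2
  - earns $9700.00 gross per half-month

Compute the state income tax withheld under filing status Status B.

State Income Tax (Status B): taxable = $9700.00 − 2×$100.00 = $9500.00
  $780.40 + 23.6% × ($9500.00 − $8400.00) = $780.40 + 23.6% × $1100.00 = $1040.00

$1040.00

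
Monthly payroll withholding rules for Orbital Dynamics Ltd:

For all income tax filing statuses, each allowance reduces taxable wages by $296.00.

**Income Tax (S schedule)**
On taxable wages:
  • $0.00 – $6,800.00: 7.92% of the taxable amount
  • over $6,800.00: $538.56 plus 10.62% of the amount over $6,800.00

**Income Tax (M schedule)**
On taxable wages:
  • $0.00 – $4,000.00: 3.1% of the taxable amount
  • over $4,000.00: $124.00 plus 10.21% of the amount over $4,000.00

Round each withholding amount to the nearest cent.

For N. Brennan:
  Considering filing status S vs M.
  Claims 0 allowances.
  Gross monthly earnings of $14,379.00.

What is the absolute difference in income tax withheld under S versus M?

Income Tax (S): taxable = $14,379.00
  $538.56 + 10.62% × ($14,379.00 − $6,800.00) = $538.56 + 10.62% × $7,579.00 = $1,343.45
Income Tax (M): taxable = $14,379.00
  $124.00 + 10.21% × ($14,379.00 − $4,000.00) = $124.00 + 10.21% × $10,379.00 = $1,183.70
Difference: |$1,343.45 − $1,183.70| = $159.75 (higher under S)

$159.75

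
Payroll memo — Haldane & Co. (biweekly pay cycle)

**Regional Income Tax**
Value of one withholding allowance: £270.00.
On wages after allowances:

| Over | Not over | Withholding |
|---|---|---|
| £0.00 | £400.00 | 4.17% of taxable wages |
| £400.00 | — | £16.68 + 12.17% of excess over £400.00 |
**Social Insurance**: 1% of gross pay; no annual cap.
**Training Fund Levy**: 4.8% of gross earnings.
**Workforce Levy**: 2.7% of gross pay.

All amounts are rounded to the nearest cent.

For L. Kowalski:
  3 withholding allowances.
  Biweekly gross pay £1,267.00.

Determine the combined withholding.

Regional Income Tax: taxable = £1,267.00 − 3×£270.00 = £457.00
  £16.68 + 12.17% × (£457.00 − £400.00) = £16.68 + 12.17% × £57.00 = £23.62
Social Insurance: 1% × £1,267.00 = £12.67
Training Fund Levy: 4.8% × £1,267.00 = £60.82
Workforce Levy: 2.7% × £1,267.00 = £34.21
Total: £23.62 + £12.67 + £60.82 + £34.21 = £131.32

£131.32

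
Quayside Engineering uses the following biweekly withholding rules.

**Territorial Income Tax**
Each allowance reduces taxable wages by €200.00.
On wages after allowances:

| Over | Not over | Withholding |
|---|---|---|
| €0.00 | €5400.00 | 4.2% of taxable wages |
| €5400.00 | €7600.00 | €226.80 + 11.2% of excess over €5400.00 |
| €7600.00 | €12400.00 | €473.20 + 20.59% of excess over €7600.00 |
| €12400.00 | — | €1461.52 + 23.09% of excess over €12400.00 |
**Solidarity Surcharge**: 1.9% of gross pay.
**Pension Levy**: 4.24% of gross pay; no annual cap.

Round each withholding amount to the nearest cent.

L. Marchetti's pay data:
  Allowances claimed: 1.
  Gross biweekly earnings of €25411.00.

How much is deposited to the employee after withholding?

€19431.18

Territorial Income Tax: taxable = €25411.00 − 1×€200.00 = €25211.00
  €1461.52 + 23.09% × (€25211.00 − €12400.00) = €1461.52 + 23.09% × €12811.00 = €4419.58
Solidarity Surcharge: 1.9% × €25411.00 = €482.81
Pension Levy: 4.24% × €25411.00 = €1077.43
Total withheld: €4419.58 + €482.81 + €1077.43 = €5979.82
Net pay: €25411.00 − €5979.82 = €19431.18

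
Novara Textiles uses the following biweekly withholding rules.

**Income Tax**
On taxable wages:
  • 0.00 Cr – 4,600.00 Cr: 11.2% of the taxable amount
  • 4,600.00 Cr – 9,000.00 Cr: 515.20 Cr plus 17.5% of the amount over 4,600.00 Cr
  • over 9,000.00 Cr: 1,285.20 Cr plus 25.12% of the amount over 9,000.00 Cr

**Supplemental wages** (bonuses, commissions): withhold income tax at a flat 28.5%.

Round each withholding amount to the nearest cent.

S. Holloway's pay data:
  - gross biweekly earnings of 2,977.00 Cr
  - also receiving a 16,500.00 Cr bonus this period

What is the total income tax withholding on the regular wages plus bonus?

5,035.92 Cr

Income Tax: taxable = 2,977.00 Cr
  11.2% × 2,977.00 Cr = 333.42 Cr
Supplemental (28.5% flat on bonus): 28.5% × 16,500.00 Cr = 4,702.50 Cr
Total income tax: 333.42 Cr + 4,702.50 Cr = 5,035.92 Cr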